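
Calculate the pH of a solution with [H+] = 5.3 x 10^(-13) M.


pH = -log10([H+])
pH = -log10(5.3 x 10^(-13))
pH = 12.2757

12.2757


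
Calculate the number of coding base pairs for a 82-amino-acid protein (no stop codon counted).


Each amino acid = 1 codon = 3 bp
bp = 82 * 3 = 246 bp

246 bp


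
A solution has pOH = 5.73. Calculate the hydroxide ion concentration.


[OH-] = 10^(-pOH)
[OH-] = 10^(-5.73)
[OH-] = 1.862e-06 M

1.862e-06 M


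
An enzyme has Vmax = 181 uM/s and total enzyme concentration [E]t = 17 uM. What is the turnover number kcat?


kcat = Vmax / [E]t
kcat = 181 / 17
kcat = 10.6471 s^-1

10.6471 s^-1


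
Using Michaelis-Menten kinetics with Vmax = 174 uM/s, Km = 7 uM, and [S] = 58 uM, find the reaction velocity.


v = Vmax * [S] / (Km + [S])
v = 174 * 58 / (7 + 58)
v = 155.2615 uM/s

155.2615 uM/s


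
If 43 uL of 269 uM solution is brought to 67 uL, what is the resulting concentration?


C2 = C1 * V1 / V2
C2 = 269 * 43 / 67
C2 = 172.6418 uM

172.6418 uM


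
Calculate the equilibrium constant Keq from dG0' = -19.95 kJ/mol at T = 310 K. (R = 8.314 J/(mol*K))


Keq = exp(-dG0 * 1000 / (R * T))
Keq = exp(-(-19.95) * 1000 / (8.314 * 310))
Keq = 2299.7109

2299.7109


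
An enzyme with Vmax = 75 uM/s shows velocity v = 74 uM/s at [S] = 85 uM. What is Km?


Km = [S] * (Vmax - v) / v
Km = 85 * (75 - 74) / 74
Km = 1.1486 uM

1.1486 uM


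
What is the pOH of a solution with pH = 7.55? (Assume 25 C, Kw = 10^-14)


pOH = 14 - pH
pOH = 14 - 7.55
pOH = 6.45

6.45


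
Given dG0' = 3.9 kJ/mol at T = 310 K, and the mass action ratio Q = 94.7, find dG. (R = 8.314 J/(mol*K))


dG = dG0' + RT * ln(Q) / 1000
dG = 3.9 + 8.314 * 310 * ln(94.7) / 1000
dG = 15.6287 kJ/mol

15.6287 kJ/mol


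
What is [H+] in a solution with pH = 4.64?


[H+] = 10^(-pH)
[H+] = 10^(-4.64)
[H+] = 2.291e-05 M

2.291e-05 M


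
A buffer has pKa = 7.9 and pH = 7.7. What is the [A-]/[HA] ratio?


[A-]/[HA] = 10^(pH - pKa)
= 10^(7.7 - 7.9)
= 0.631

0.631


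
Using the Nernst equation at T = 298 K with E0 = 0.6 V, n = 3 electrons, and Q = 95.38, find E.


E = E0 - (RT/nF) * ln(Q)
E = 0.6 - (8.314 * 298 / (3 * 96485)) * ln(95.38)
E = 0.561 V

0.561 V


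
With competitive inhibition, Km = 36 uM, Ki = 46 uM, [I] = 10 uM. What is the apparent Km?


Km_app = Km * (1 + [I]/Ki)
Km_app = 36 * (1 + 10/46)
Km_app = 43.8261 uM

43.8261 uM


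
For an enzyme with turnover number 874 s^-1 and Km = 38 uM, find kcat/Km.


Catalytic efficiency = kcat / Km
= 874 / 38
= 23.0 uM^-1*s^-1

23.0 uM^-1*s^-1


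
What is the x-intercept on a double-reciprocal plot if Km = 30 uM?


x-intercept = -1/Km
= -1/30
= -0.0333 1/uM

-0.0333 1/uM


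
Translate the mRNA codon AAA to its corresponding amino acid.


Standard genetic code lookup.
Codon AAA -> Lys

Lys


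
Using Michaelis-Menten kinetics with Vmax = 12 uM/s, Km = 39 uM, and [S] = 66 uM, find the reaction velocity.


v = Vmax * [S] / (Km + [S])
v = 12 * 66 / (39 + 66)
v = 7.5429 uM/s

7.5429 uM/s


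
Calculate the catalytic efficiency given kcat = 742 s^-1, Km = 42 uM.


Catalytic efficiency = kcat / Km
= 742 / 42
= 17.6667 uM^-1*s^-1

17.6667 uM^-1*s^-1


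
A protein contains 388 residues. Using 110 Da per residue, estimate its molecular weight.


MW = n_residues * 110 Da
MW = 388 * 110
MW = 42680 Da

42680 Da


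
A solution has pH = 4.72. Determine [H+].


[H+] = 10^(-pH)
[H+] = 10^(-4.72)
[H+] = 1.905e-05 M

1.905e-05 M


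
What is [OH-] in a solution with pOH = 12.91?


[OH-] = 10^(-pOH)
[OH-] = 10^(-12.91)
[OH-] = 1.230e-13 M

1.230e-13 M


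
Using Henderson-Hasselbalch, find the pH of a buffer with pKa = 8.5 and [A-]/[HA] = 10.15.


pH = pKa + log10([A-]/[HA])
pH = 8.5 + log10(10.15)
pH = 9.5065

9.5065


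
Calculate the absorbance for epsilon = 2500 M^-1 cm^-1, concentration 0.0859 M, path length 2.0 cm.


A = epsilon * c * l
A = 2500 * 0.0859 * 2.0
A = 429.5

429.5


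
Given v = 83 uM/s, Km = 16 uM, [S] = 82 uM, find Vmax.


Vmax = v * (Km + [S]) / [S]
Vmax = 83 * (16 + 82) / 82
Vmax = 99.1951 uM/s

99.1951 uM/s


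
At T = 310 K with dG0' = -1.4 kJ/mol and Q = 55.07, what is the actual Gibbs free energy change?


dG = dG0' + RT * ln(Q) / 1000
dG = -1.4 + 8.314 * 310 * ln(55.07) / 1000
dG = 8.9315 kJ/mol

8.9315 kJ/mol


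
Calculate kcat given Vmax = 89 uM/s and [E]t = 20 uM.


kcat = Vmax / [E]t
kcat = 89 / 20
kcat = 4.45 s^-1

4.45 s^-1


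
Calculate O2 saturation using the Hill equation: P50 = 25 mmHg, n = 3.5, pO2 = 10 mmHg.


Y = pO2^n / (P50^n + pO2^n)
Y = 10^3.5 / (25^3.5 + 10^3.5)
Y = 3.89%

3.89%


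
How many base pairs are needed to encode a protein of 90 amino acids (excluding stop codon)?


Each amino acid = 1 codon = 3 bp
bp = 90 * 3 = 270 bp

270 bp


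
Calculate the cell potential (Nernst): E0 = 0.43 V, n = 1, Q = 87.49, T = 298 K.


E = E0 - (RT/nF) * ln(Q)
E = 0.43 - (8.314 * 298 / (1 * 96485)) * ln(87.49)
E = 0.3152 V

0.3152 V


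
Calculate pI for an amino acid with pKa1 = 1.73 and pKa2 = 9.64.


pI = (pKa1 + pKa2) / 2
pI = (1.73 + 9.64) / 2
pI = 5.685

5.685


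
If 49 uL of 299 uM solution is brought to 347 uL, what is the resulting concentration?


C2 = C1 * V1 / V2
C2 = 299 * 49 / 347
C2 = 42.2219 uM

42.2219 uM


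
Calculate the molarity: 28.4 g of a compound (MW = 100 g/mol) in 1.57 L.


C = (mass / MW) / volume
C = (28.4 / 100) / 1.57
C = 0.1809 M

0.1809 M


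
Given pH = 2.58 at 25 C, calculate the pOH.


pOH = 14 - pH
pOH = 14 - 2.58
pOH = 11.42

11.42


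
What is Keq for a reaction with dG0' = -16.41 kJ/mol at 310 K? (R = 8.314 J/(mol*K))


Keq = exp(-dG0 * 1000 / (R * T))
Keq = exp(-(-16.41) * 1000 / (8.314 * 310))
Keq = 582.3255

582.3255


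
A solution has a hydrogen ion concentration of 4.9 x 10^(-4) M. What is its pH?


pH = -log10([H+])
pH = -log10(4.9 x 10^(-4))
pH = 3.3098

3.3098


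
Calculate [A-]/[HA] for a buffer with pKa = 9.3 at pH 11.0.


[A-]/[HA] = 10^(pH - pKa)
= 10^(11.0 - 9.3)
= 50.1187

50.1187


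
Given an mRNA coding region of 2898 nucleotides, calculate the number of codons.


codons = nucleotides / 3
codons = 2898 / 3 = 966

966


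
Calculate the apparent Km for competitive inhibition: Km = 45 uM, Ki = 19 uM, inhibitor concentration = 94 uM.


Km_app = Km * (1 + [I]/Ki)
Km_app = 45 * (1 + 94/19)
Km_app = 267.6316 uM

267.6316 uM


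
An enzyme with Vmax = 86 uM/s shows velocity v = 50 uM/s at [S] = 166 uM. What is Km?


Km = [S] * (Vmax - v) / v
Km = 166 * (86 - 50) / 50
Km = 119.52 uM

119.52 uM


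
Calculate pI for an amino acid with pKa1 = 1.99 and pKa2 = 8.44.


pI = (pKa1 + pKa2) / 2
pI = (1.99 + 8.44) / 2
pI = 5.215

5.215


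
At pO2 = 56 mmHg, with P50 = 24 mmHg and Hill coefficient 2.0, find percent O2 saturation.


Y = pO2^n / (P50^n + pO2^n)
Y = 56^2.0 / (24^2.0 + 56^2.0)
Y = 84.48%

84.48%


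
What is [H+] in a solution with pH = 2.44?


[H+] = 10^(-pH)
[H+] = 10^(-2.44)
[H+] = 0.0036 M

0.0036 M


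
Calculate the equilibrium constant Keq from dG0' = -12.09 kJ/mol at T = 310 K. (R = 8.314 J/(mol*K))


Keq = exp(-dG0 * 1000 / (R * T))
Keq = exp(-(-12.09) * 1000 / (8.314 * 310))
Keq = 108.9493

108.9493


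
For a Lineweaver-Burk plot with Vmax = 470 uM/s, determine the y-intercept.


y-intercept = 1/Vmax
= 1/470
= 0.0021 s/uM

0.0021 s/uM


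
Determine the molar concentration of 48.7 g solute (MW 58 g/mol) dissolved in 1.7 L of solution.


C = (mass / MW) / volume
C = (48.7 / 58) / 1.7
C = 0.4939 M

0.4939 M


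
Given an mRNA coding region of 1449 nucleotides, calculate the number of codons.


codons = nucleotides / 3
codons = 1449 / 3 = 483

483


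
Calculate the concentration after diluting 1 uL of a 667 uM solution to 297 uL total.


C2 = C1 * V1 / V2
C2 = 667 * 1 / 297
C2 = 2.2458 uM

2.2458 uM


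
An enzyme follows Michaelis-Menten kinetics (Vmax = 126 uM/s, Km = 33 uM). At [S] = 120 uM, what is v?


v = Vmax * [S] / (Km + [S])
v = 126 * 120 / (33 + 120)
v = 98.8235 uM/s

98.8235 uM/s


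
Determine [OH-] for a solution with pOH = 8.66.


[OH-] = 10^(-pOH)
[OH-] = 10^(-8.66)
[OH-] = 2.188e-09 M

2.188e-09 M


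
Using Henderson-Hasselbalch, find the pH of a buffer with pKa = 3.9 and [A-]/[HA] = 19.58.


pH = pKa + log10([A-]/[HA])
pH = 3.9 + log10(19.58)
pH = 5.1918

5.1918


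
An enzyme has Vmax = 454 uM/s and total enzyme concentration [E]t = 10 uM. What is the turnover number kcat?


kcat = Vmax / [E]t
kcat = 454 / 10
kcat = 45.4 s^-1

45.4 s^-1


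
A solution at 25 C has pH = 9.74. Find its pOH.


pOH = 14 - pH
pOH = 14 - 9.74
pOH = 4.26

4.26


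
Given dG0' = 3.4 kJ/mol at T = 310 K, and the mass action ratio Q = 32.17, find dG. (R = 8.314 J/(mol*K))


dG = dG0' + RT * ln(Q) / 1000
dG = 3.4 + 8.314 * 310 * ln(32.17) / 1000
dG = 12.346 kJ/mol

12.346 kJ/mol


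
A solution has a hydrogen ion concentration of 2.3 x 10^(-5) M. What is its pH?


pH = -log10([H+])
pH = -log10(2.3 x 10^(-5))
pH = 4.6383

4.6383


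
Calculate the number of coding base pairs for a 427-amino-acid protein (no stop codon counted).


Each amino acid = 1 codon = 3 bp
bp = 427 * 3 = 1281 bp

1281 bp


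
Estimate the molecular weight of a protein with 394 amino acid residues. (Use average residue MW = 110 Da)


MW = n_residues * 110 Da
MW = 394 * 110
MW = 43340 Da

43340 Da


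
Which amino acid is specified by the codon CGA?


Standard genetic code lookup.
Codon CGA -> Arg

Arg


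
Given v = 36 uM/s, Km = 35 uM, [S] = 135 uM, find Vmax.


Vmax = v * (Km + [S]) / [S]
Vmax = 36 * (35 + 135) / 135
Vmax = 45.3333 uM/s

45.3333 uM/s


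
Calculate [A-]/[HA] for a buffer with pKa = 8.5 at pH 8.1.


[A-]/[HA] = 10^(pH - pKa)
= 10^(8.1 - 8.5)
= 0.3981

0.3981


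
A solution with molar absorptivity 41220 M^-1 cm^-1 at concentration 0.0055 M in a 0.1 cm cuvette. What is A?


A = epsilon * c * l
A = 41220 * 0.0055 * 0.1
A = 22.671

22.671


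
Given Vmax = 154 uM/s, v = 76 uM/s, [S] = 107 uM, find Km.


Km = [S] * (Vmax - v) / v
Km = 107 * (154 - 76) / 76
Km = 109.8158 uM

109.8158 uM


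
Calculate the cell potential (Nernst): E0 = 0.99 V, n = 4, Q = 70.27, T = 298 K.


E = E0 - (RT/nF) * ln(Q)
E = 0.99 - (8.314 * 298 / (4 * 96485)) * ln(70.27)
E = 0.9627 V

0.9627 V


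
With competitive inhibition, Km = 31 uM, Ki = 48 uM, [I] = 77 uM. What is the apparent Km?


Km_app = Km * (1 + [I]/Ki)
Km_app = 31 * (1 + 77/48)
Km_app = 80.7292 uM

80.7292 uM


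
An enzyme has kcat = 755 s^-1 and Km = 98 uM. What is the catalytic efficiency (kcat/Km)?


Catalytic efficiency = kcat / Km
= 755 / 98
= 7.7041 uM^-1*s^-1

7.7041 uM^-1*s^-1


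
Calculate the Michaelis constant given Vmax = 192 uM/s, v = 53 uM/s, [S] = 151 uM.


Km = [S] * (Vmax - v) / v
Km = 151 * (192 - 53) / 53
Km = 396.0189 uM

396.0189 uM


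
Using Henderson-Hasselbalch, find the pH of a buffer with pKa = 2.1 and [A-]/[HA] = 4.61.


pH = pKa + log10([A-]/[HA])
pH = 2.1 + log10(4.61)
pH = 2.7637

2.7637


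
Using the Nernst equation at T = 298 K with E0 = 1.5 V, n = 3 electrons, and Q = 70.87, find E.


E = E0 - (RT/nF) * ln(Q)
E = 1.5 - (8.314 * 298 / (3 * 96485)) * ln(70.87)
E = 1.4635 V

1.4635 V


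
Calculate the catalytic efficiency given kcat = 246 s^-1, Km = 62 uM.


Catalytic efficiency = kcat / Km
= 246 / 62
= 3.9677 uM^-1*s^-1

3.9677 uM^-1*s^-1


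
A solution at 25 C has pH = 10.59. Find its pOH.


pOH = 14 - pH
pOH = 14 - 10.59
pOH = 3.41

3.41


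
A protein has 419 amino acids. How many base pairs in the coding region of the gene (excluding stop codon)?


Each amino acid = 1 codon = 3 bp
bp = 419 * 3 = 1257 bp

1257 bp


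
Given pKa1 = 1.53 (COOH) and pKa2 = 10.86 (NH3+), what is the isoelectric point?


pI = (pKa1 + pKa2) / 2
pI = (1.53 + 10.86) / 2
pI = 6.195

6.195


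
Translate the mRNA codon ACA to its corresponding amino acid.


Standard genetic code lookup.
Codon ACA -> Thr

Thr


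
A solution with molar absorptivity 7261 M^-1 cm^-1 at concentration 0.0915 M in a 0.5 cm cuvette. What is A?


A = epsilon * c * l
A = 7261 * 0.0915 * 0.5
A = 332.1907

332.1907


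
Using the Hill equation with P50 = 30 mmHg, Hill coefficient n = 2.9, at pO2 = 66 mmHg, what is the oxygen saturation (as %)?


Y = pO2^n / (P50^n + pO2^n)
Y = 66^2.9 / (30^2.9 + 66^2.9)
Y = 90.78%

90.78%


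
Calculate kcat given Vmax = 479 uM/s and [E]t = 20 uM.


kcat = Vmax / [E]t
kcat = 479 / 20
kcat = 23.95 s^-1

23.95 s^-1


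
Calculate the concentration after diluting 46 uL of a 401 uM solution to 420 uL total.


C2 = C1 * V1 / V2
C2 = 401 * 46 / 420
C2 = 43.919 uM

43.919 uM


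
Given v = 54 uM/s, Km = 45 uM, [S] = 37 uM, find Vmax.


Vmax = v * (Km + [S]) / [S]
Vmax = 54 * (45 + 37) / 37
Vmax = 119.6757 uM/s

119.6757 uM/s


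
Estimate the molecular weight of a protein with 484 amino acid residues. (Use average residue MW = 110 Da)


MW = n_residues * 110 Da
MW = 484 * 110
MW = 53240 Da

53240 Da


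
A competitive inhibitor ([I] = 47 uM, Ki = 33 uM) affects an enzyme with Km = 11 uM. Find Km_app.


Km_app = Km * (1 + [I]/Ki)
Km_app = 11 * (1 + 47/33)
Km_app = 26.6667 uM

26.6667 uM


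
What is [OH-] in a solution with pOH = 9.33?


[OH-] = 10^(-pOH)
[OH-] = 10^(-9.33)
[OH-] = 4.677e-10 M

4.677e-10 M


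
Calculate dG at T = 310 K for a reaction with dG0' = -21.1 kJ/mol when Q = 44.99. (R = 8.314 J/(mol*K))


dG = dG0' + RT * ln(Q) / 1000
dG = -21.1 + 8.314 * 310 * ln(44.99) / 1000
dG = -11.2895 kJ/mol

-11.2895 kJ/mol


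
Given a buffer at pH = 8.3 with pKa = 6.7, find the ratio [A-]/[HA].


[A-]/[HA] = 10^(pH - pKa)
= 10^(8.3 - 6.7)
= 39.8107

39.8107


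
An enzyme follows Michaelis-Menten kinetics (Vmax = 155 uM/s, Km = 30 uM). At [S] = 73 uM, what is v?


v = Vmax * [S] / (Km + [S])
v = 155 * 73 / (30 + 73)
v = 109.8544 uM/s

109.8544 uM/s


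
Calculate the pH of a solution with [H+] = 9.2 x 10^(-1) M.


pH = -log10([H+])
pH = -log10(9.2 x 10^(-1))
pH = 0.0362

0.0362


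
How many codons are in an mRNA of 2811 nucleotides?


codons = nucleotides / 3
codons = 2811 / 3 = 937

937


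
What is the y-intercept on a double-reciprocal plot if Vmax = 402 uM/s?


y-intercept = 1/Vmax
= 1/402
= 0.0025 s/uM

0.0025 s/uM


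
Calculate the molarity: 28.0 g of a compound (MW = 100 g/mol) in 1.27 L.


C = (mass / MW) / volume
C = (28.0 / 100) / 1.27
C = 0.2205 M

0.2205 M


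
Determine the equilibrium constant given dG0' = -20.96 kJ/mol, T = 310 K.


Keq = exp(-dG0 * 1000 / (R * T))
Keq = exp(-(-20.96) * 1000 / (8.314 * 310))
Keq = 3403.0099

3403.0099


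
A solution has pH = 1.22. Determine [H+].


[H+] = 10^(-pH)
[H+] = 10^(-1.22)
[H+] = 0.0603 M

0.0603 M


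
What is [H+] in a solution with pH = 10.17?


[H+] = 10^(-pH)
[H+] = 10^(-10.17)
[H+] = 6.761e-11 M

6.761e-11 M


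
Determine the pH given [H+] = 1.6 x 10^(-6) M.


pH = -log10([H+])
pH = -log10(1.6 x 10^(-6))
pH = 5.7959

5.7959


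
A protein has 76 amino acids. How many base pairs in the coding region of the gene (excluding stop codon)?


Each amino acid = 1 codon = 3 bp
bp = 76 * 3 = 228 bp

228 bp


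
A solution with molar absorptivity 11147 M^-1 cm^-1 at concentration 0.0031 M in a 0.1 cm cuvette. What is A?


A = epsilon * c * l
A = 11147 * 0.0031 * 0.1
A = 3.4556

3.4556


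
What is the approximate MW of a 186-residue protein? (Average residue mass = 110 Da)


MW = n_residues * 110 Da
MW = 186 * 110
MW = 20460 Da

20460 Da


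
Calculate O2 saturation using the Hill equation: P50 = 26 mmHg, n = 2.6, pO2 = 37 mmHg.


Y = pO2^n / (P50^n + pO2^n)
Y = 37^2.6 / (26^2.6 + 37^2.6)
Y = 71.45%

71.45%


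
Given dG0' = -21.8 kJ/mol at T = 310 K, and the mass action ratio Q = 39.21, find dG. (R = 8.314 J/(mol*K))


dG = dG0' + RT * ln(Q) / 1000
dG = -21.8 + 8.314 * 310 * ln(39.21) / 1000
dG = -12.3439 kJ/mol

-12.3439 kJ/mol


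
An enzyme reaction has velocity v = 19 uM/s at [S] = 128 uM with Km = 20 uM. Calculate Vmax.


Vmax = v * (Km + [S]) / [S]
Vmax = 19 * (20 + 128) / 128
Vmax = 21.9688 uM/s

21.9688 uM/s


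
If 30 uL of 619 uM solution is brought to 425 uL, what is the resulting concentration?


C2 = C1 * V1 / V2
C2 = 619 * 30 / 425
C2 = 43.6941 uM

43.6941 uM


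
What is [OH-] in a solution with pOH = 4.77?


[OH-] = 10^(-pOH)
[OH-] = 10^(-4.77)
[OH-] = 1.698e-05 M

1.698e-05 M


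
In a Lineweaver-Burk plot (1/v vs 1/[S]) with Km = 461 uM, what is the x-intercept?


x-intercept = -1/Km
= -1/461
= -0.0022 1/uM

-0.0022 1/uM


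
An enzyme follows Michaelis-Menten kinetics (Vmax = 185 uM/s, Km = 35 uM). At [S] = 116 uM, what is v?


v = Vmax * [S] / (Km + [S])
v = 185 * 116 / (35 + 116)
v = 142.1192 uM/s

142.1192 uM/s


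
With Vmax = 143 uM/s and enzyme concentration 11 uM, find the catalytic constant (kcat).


kcat = Vmax / [E]t
kcat = 143 / 11
kcat = 13.0 s^-1

13.0 s^-1


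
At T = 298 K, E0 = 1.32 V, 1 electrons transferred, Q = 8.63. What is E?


E = E0 - (RT/nF) * ln(Q)
E = 1.32 - (8.314 * 298 / (1 * 96485)) * ln(8.63)
E = 1.2647 V

1.2647 V


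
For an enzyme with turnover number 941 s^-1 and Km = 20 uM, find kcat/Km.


Catalytic efficiency = kcat / Km
= 941 / 20
= 47.05 uM^-1*s^-1

47.05 uM^-1*s^-1


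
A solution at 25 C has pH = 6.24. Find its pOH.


pOH = 14 - pH
pOH = 14 - 6.24
pOH = 7.76

7.76


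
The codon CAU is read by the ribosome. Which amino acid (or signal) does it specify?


Standard genetic code lookup.
Codon CAU -> His

His


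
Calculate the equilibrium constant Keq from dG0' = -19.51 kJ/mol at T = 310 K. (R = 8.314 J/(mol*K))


Keq = exp(-dG0 * 1000 / (R * T))
Keq = exp(-(-19.51) * 1000 / (8.314 * 310))
Keq = 1938.7914

1938.7914


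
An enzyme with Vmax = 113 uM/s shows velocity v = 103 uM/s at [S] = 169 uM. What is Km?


Km = [S] * (Vmax - v) / v
Km = 169 * (113 - 103) / 103
Km = 16.4078 uM

16.4078 uM


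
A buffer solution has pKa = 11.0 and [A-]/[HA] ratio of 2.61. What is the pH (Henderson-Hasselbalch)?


pH = pKa + log10([A-]/[HA])
pH = 11.0 + log10(2.61)
pH = 11.4166

11.4166


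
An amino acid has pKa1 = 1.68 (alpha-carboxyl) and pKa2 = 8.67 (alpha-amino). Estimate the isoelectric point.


pI = (pKa1 + pKa2) / 2
pI = (1.68 + 8.67) / 2
pI = 5.175

5.175


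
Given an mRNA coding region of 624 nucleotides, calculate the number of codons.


codons = nucleotides / 3
codons = 624 / 3 = 208

208


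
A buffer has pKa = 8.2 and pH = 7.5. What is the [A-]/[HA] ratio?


[A-]/[HA] = 10^(pH - pKa)
= 10^(7.5 - 8.2)
= 0.1995

0.1995


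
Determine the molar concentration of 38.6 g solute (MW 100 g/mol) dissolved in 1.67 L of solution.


C = (mass / MW) / volume
C = (38.6 / 100) / 1.67
C = 0.2311 M

0.2311 M


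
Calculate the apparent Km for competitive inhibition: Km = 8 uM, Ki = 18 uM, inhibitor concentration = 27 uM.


Km_app = Km * (1 + [I]/Ki)
Km_app = 8 * (1 + 27/18)
Km_app = 20.0 uM

20.0 uM


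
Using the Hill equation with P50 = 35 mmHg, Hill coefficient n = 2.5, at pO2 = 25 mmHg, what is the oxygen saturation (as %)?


Y = pO2^n / (P50^n + pO2^n)
Y = 25^2.5 / (35^2.5 + 25^2.5)
Y = 30.13%

30.13%


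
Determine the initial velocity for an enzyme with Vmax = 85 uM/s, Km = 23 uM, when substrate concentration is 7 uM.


v = Vmax * [S] / (Km + [S])
v = 85 * 7 / (23 + 7)
v = 19.8333 uM/s

19.8333 uM/s


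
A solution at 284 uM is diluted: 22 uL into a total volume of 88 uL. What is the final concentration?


C2 = C1 * V1 / V2
C2 = 284 * 22 / 88
C2 = 71.0 uM

71.0 uM


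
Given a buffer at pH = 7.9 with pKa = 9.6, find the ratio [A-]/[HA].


[A-]/[HA] = 10^(pH - pKa)
= 10^(7.9 - 9.6)
= 0.02

0.02


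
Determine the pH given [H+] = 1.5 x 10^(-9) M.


pH = -log10([H+])
pH = -log10(1.5 x 10^(-9))
pH = 8.8239

8.8239


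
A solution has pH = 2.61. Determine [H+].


[H+] = 10^(-pH)
[H+] = 10^(-2.61)
[H+] = 0.0025 M

0.0025 M


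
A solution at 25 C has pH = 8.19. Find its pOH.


pOH = 14 - pH
pOH = 14 - 8.19
pOH = 5.81

5.81


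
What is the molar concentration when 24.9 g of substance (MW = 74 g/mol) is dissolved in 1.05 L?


C = (mass / MW) / volume
C = (24.9 / 74) / 1.05
C = 0.3205 M

0.3205 M


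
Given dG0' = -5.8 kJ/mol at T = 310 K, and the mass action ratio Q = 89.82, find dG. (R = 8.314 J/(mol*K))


dG = dG0' + RT * ln(Q) / 1000
dG = -5.8 + 8.314 * 310 * ln(89.82) / 1000
dG = 5.7924 kJ/mol

5.7924 kJ/mol


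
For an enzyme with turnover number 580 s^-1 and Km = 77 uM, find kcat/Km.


Catalytic efficiency = kcat / Km
= 580 / 77
= 7.5325 uM^-1*s^-1

7.5325 uM^-1*s^-1


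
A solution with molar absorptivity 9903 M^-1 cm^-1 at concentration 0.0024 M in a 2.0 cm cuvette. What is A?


A = epsilon * c * l
A = 9903 * 0.0024 * 2.0
A = 47.5344

47.5344


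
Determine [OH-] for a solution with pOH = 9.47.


[OH-] = 10^(-pOH)
[OH-] = 10^(-9.47)
[OH-] = 3.388e-10 M

3.388e-10 M


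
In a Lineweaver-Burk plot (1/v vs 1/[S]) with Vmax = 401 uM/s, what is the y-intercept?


y-intercept = 1/Vmax
= 1/401
= 0.0025 s/uM

0.0025 s/uM


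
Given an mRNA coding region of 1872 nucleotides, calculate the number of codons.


codons = nucleotides / 3
codons = 1872 / 3 = 624

624


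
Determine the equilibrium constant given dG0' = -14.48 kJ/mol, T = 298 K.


Keq = exp(-dG0 * 1000 / (R * T))
Keq = exp(-(-14.48) * 1000 / (8.314 * 298))
Keq = 345.3062

345.3062


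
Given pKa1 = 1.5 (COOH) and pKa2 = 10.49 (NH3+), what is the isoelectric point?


pI = (pKa1 + pKa2) / 2
pI = (1.5 + 10.49) / 2
pI = 5.995

5.995


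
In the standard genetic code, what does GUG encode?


Standard genetic code lookup.
Codon GUG -> Val

Val


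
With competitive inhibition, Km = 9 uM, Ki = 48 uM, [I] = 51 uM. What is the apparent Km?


Km_app = Km * (1 + [I]/Ki)
Km_app = 9 * (1 + 51/48)
Km_app = 18.5625 uM

18.5625 uM


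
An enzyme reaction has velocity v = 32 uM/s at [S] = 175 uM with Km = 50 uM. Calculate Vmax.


Vmax = v * (Km + [S]) / [S]
Vmax = 32 * (50 + 175) / 175
Vmax = 41.1429 uM/s

41.1429 uM/s


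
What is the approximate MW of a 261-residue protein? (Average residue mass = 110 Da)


MW = n_residues * 110 Da
MW = 261 * 110
MW = 28710 Da

28710 Da


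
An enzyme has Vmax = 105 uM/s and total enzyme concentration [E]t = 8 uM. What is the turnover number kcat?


kcat = Vmax / [E]t
kcat = 105 / 8
kcat = 13.125 s^-1

13.125 s^-1


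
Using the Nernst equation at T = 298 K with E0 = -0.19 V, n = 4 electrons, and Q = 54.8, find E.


E = E0 - (RT/nF) * ln(Q)
E = -0.19 - (8.314 * 298 / (4 * 96485)) * ln(54.8)
E = -0.2157 V

-0.2157 V


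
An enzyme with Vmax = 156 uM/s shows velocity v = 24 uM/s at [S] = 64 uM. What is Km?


Km = [S] * (Vmax - v) / v
Km = 64 * (156 - 24) / 24
Km = 352.0 uM

352.0 uM


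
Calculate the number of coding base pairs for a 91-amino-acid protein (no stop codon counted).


Each amino acid = 1 codon = 3 bp
bp = 91 * 3 = 273 bp

273 bp


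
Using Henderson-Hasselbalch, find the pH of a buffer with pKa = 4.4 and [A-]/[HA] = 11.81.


pH = pKa + log10([A-]/[HA])
pH = 4.4 + log10(11.81)
pH = 5.4722

5.4722


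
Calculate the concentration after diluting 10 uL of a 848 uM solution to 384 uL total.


C2 = C1 * V1 / V2
C2 = 848 * 10 / 384
C2 = 22.0833 uM

22.0833 uM


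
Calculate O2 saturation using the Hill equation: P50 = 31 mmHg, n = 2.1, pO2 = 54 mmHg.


Y = pO2^n / (P50^n + pO2^n)
Y = 54^2.1 / (31^2.1 + 54^2.1)
Y = 76.23%

76.23%


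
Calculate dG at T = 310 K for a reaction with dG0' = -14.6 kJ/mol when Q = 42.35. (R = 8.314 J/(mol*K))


dG = dG0' + RT * ln(Q) / 1000
dG = -14.6 + 8.314 * 310 * ln(42.35) / 1000
dG = -4.9454 kJ/mol

-4.9454 kJ/mol


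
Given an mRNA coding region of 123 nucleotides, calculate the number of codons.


codons = nucleotides / 3
codons = 123 / 3 = 41

41


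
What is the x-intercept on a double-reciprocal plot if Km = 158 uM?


x-intercept = -1/Km
= -1/158
= -0.0063 1/uM

-0.0063 1/uM


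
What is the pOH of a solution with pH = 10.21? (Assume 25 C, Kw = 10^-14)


pOH = 14 - pH
pOH = 14 - 10.21
pOH = 3.79

3.79


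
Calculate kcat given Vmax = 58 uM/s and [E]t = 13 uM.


kcat = Vmax / [E]t
kcat = 58 / 13
kcat = 4.4615 s^-1

4.4615 s^-1


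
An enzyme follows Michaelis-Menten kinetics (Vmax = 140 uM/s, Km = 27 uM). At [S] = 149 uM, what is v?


v = Vmax * [S] / (Km + [S])
v = 140 * 149 / (27 + 149)
v = 118.5227 uM/s

118.5227 uM/s


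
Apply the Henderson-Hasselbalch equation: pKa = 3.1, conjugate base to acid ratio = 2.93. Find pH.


pH = pKa + log10([A-]/[HA])
pH = 3.1 + log10(2.93)
pH = 3.5669

3.5669


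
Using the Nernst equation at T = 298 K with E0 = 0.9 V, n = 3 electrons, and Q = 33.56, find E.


E = E0 - (RT/nF) * ln(Q)
E = 0.9 - (8.314 * 298 / (3 * 96485)) * ln(33.56)
E = 0.8699 V

0.8699 V


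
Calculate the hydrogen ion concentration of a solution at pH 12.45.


[H+] = 10^(-pH)
[H+] = 10^(-12.45)
[H+] = 3.548e-13 M

3.548e-13 M


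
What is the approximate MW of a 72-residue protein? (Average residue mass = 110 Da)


MW = n_residues * 110 Da
MW = 72 * 110
MW = 7920 Da

7920 Da


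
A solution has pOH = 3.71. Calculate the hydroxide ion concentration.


[OH-] = 10^(-pOH)
[OH-] = 10^(-3.71)
[OH-] = 1.950e-04 M

1.950e-04 M


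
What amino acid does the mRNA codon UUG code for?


Standard genetic code lookup.
Codon UUG -> Leu

Leu


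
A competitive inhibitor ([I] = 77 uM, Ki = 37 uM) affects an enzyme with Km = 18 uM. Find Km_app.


Km_app = Km * (1 + [I]/Ki)
Km_app = 18 * (1 + 77/37)
Km_app = 55.4595 uM

55.4595 uM


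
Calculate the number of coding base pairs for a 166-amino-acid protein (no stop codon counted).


Each amino acid = 1 codon = 3 bp
bp = 166 * 3 = 498 bp

498 bp


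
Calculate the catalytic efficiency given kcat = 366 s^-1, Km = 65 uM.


Catalytic efficiency = kcat / Km
= 366 / 65
= 5.6308 uM^-1*s^-1

5.6308 uM^-1*s^-1


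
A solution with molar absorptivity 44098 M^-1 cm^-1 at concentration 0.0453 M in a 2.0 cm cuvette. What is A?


A = epsilon * c * l
A = 44098 * 0.0453 * 2.0
A = 3995.2788

3995.2788


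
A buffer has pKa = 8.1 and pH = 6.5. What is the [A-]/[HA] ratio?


[A-]/[HA] = 10^(pH - pKa)
= 10^(6.5 - 8.1)
= 0.0251

0.0251


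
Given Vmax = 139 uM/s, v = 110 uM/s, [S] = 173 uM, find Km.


Km = [S] * (Vmax - v) / v
Km = 173 * (139 - 110) / 110
Km = 45.6091 uM

45.6091 uM


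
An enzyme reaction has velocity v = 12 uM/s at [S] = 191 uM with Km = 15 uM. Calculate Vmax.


Vmax = v * (Km + [S]) / [S]
Vmax = 12 * (15 + 191) / 191
Vmax = 12.9424 uM/s

12.9424 uM/s


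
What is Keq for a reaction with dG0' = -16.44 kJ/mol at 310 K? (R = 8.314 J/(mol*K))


Keq = exp(-dG0 * 1000 / (R * T))
Keq = exp(-(-16.44) * 1000 / (8.314 * 310))
Keq = 589.1433

589.1433


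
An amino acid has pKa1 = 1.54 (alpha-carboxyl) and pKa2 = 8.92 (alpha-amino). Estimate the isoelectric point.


pI = (pKa1 + pKa2) / 2
pI = (1.54 + 8.92) / 2
pI = 5.23

5.23


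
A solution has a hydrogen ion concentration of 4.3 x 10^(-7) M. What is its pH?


pH = -log10([H+])
pH = -log10(4.3 x 10^(-7))
pH = 6.3665

6.3665


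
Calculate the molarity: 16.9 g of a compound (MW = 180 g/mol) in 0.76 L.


C = (mass / MW) / volume
C = (16.9 / 180) / 0.76
C = 0.1235 M

0.1235 M


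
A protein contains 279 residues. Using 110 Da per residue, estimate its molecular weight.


MW = n_residues * 110 Da
MW = 279 * 110
MW = 30690 Da

30690 Da


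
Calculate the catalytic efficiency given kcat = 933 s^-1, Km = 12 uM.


Catalytic efficiency = kcat / Km
= 933 / 12
= 77.75 uM^-1*s^-1

77.75 uM^-1*s^-1


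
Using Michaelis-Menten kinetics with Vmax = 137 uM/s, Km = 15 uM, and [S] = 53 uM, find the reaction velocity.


v = Vmax * [S] / (Km + [S])
v = 137 * 53 / (15 + 53)
v = 106.7794 uM/s

106.7794 uM/s


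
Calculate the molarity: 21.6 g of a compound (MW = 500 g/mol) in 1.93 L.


C = (mass / MW) / volume
C = (21.6 / 500) / 1.93
C = 0.0224 M

0.0224 M


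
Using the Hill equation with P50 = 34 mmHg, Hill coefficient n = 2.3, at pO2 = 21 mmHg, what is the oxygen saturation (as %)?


Y = pO2^n / (P50^n + pO2^n)
Y = 21^2.3 / (34^2.3 + 21^2.3)
Y = 24.82%

24.82%


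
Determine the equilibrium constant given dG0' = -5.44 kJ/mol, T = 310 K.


Keq = exp(-dG0 * 1000 / (R * T))
Keq = exp(-(-5.44) * 1000 / (8.314 * 310))
Keq = 8.254

8.254


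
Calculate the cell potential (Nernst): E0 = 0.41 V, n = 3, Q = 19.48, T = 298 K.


E = E0 - (RT/nF) * ln(Q)
E = 0.41 - (8.314 * 298 / (3 * 96485)) * ln(19.48)
E = 0.3846 V

0.3846 V


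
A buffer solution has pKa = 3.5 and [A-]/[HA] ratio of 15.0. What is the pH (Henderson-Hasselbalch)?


pH = pKa + log10([A-]/[HA])
pH = 3.5 + log10(15.0)
pH = 4.6761

4.6761


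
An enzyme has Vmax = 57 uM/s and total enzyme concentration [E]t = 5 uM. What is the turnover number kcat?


kcat = Vmax / [E]t
kcat = 57 / 5
kcat = 11.4 s^-1

11.4 s^-1


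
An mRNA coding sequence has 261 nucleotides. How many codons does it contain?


codons = nucleotides / 3
codons = 261 / 3 = 87

87


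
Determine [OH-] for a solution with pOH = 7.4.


[OH-] = 10^(-pOH)
[OH-] = 10^(-7.4)
[OH-] = 3.981e-08 M

3.981e-08 M


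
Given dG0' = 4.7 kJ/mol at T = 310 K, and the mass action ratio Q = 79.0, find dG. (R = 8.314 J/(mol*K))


dG = dG0' + RT * ln(Q) / 1000
dG = 4.7 + 8.314 * 310 * ln(79.0) / 1000
dG = 15.9616 kJ/mol

15.9616 kJ/mol


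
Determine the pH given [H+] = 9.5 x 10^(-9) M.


pH = -log10([H+])
pH = -log10(9.5 x 10^(-9))
pH = 8.0223

8.0223


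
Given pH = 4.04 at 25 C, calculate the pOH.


pOH = 14 - pH
pOH = 14 - 4.04
pOH = 9.96

9.96


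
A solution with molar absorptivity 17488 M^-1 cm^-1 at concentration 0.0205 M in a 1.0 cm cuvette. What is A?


A = epsilon * c * l
A = 17488 * 0.0205 * 1.0
A = 358.504

358.504


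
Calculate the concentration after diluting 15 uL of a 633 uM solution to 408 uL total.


C2 = C1 * V1 / V2
C2 = 633 * 15 / 408
C2 = 23.2721 uM

23.2721 uM


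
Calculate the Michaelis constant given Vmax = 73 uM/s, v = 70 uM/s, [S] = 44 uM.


Km = [S] * (Vmax - v) / v
Km = 44 * (73 - 70) / 70
Km = 1.8857 uM

1.8857 uM


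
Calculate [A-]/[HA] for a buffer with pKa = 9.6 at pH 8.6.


[A-]/[HA] = 10^(pH - pKa)
= 10^(8.6 - 9.6)
= 0.1

0.1


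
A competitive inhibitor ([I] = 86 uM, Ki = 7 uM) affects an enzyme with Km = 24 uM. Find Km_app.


Km_app = Km * (1 + [I]/Ki)
Km_app = 24 * (1 + 86/7)
Km_app = 318.8571 uM

318.8571 uM


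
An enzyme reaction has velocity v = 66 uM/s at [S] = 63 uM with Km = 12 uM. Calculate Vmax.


Vmax = v * (Km + [S]) / [S]
Vmax = 66 * (12 + 63) / 63
Vmax = 78.5714 uM/s

78.5714 uM/s


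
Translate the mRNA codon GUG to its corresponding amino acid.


Standard genetic code lookup.
Codon GUG -> Val

Val


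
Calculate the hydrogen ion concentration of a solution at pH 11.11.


[H+] = 10^(-pH)
[H+] = 10^(-11.11)
[H+] = 7.762e-12 M

7.762e-12 M


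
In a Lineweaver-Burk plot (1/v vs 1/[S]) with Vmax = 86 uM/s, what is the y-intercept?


y-intercept = 1/Vmax
= 1/86
= 0.0116 s/uM

0.0116 s/uM


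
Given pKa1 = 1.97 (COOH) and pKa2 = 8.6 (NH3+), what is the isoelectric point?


pI = (pKa1 + pKa2) / 2
pI = (1.97 + 8.6) / 2
pI = 5.285

5.285


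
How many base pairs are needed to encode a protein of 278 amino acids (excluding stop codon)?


Each amino acid = 1 codon = 3 bp
bp = 278 * 3 = 834 bp

834 bp


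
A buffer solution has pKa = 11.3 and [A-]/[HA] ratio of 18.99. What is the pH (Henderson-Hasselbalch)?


pH = pKa + log10([A-]/[HA])
pH = 11.3 + log10(18.99)
pH = 12.5785

12.5785


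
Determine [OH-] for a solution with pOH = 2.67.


[OH-] = 10^(-pOH)
[OH-] = 10^(-2.67)
[OH-] = 0.0021 M

0.0021 M


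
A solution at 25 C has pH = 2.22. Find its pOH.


pOH = 14 - pH
pOH = 14 - 2.22
pOH = 11.78

11.78


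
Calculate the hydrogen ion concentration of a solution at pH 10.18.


[H+] = 10^(-pH)
[H+] = 10^(-10.18)
[H+] = 6.607e-11 M

6.607e-11 M


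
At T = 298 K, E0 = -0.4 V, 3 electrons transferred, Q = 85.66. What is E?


E = E0 - (RT/nF) * ln(Q)
E = -0.4 - (8.314 * 298 / (3 * 96485)) * ln(85.66)
E = -0.4381 V

-0.4381 V


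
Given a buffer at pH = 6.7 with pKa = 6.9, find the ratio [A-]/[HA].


[A-]/[HA] = 10^(pH - pKa)
= 10^(6.7 - 6.9)
= 0.631

0.631


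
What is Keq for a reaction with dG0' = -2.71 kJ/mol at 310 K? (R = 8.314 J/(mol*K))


Keq = exp(-dG0 * 1000 / (R * T))
Keq = exp(-(-2.71) * 1000 / (8.314 * 310))
Keq = 2.8619

2.8619


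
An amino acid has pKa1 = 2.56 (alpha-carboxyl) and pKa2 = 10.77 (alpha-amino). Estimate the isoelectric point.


pI = (pKa1 + pKa2) / 2
pI = (2.56 + 10.77) / 2
pI = 6.665

6.665


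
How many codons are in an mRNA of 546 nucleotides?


codons = nucleotides / 3
codons = 546 / 3 = 182

182


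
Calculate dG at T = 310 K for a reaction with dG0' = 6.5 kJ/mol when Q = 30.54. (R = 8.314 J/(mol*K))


dG = dG0' + RT * ln(Q) / 1000
dG = 6.5 + 8.314 * 310 * ln(30.54) / 1000
dG = 15.312 kJ/mol

15.312 kJ/mol


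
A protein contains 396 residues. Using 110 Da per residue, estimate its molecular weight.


MW = n_residues * 110 Da
MW = 396 * 110
MW = 43560 Da

43560 Da


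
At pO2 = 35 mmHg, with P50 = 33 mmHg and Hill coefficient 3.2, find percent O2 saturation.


Y = pO2^n / (P50^n + pO2^n)
Y = 35^3.2 / (33^3.2 + 35^3.2)
Y = 54.69%

54.69%


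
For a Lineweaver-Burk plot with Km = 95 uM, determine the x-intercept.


x-intercept = -1/Km
= -1/95
= -0.0105 1/uM

-0.0105 1/uM


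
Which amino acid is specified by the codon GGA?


Standard genetic code lookup.
Codon GGA -> Gly

Gly


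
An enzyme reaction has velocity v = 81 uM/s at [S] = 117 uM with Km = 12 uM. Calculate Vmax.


Vmax = v * (Km + [S]) / [S]
Vmax = 81 * (12 + 117) / 117
Vmax = 89.3077 uM/s

89.3077 uM/s


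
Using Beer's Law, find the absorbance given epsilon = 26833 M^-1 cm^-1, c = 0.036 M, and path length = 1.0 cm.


A = epsilon * c * l
A = 26833 * 0.036 * 1.0
A = 965.988

965.988


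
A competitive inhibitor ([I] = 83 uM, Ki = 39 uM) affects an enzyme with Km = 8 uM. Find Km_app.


Km_app = Km * (1 + [I]/Ki)
Km_app = 8 * (1 + 83/39)
Km_app = 25.0256 uM

25.0256 uM


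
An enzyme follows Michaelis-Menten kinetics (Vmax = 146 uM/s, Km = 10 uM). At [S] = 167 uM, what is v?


v = Vmax * [S] / (Km + [S])
v = 146 * 167 / (10 + 167)
v = 137.7514 uM/s

137.7514 uM/s


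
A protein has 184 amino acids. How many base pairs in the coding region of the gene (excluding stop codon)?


Each amino acid = 1 codon = 3 bp
bp = 184 * 3 = 552 bp

552 bp


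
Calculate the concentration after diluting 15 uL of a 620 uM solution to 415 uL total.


C2 = C1 * V1 / V2
C2 = 620 * 15 / 415
C2 = 22.4096 uM

22.4096 uM


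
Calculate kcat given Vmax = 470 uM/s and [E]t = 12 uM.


kcat = Vmax / [E]t
kcat = 470 / 12
kcat = 39.1667 s^-1

39.1667 s^-1


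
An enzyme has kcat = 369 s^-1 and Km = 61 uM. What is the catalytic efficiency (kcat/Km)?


Catalytic efficiency = kcat / Km
= 369 / 61
= 6.0492 uM^-1*s^-1

6.0492 uM^-1*s^-1


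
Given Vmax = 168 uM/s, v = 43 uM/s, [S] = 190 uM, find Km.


Km = [S] * (Vmax - v) / v
Km = 190 * (168 - 43) / 43
Km = 552.3256 uM

552.3256 uM


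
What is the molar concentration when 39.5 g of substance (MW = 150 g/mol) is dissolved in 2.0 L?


C = (mass / MW) / volume
C = (39.5 / 150) / 2.0
C = 0.1317 M

0.1317 M


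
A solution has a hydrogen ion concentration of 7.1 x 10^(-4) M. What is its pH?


pH = -log10([H+])
pH = -log10(7.1 x 10^(-4))
pH = 3.1487

3.1487


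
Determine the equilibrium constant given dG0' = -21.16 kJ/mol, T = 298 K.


Keq = exp(-dG0 * 1000 / (R * T))
Keq = exp(-(-21.16) * 1000 / (8.314 * 298))
Keq = 5118.5148

5118.5148


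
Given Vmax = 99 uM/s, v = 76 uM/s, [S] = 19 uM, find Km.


Km = [S] * (Vmax - v) / v
Km = 19 * (99 - 76) / 76
Km = 5.75 uM

5.75 uM


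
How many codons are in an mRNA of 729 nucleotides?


codons = nucleotides / 3
codons = 729 / 3 = 243

243


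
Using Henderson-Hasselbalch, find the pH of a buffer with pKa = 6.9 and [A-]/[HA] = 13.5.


pH = pKa + log10([A-]/[HA])
pH = 6.9 + log10(13.5)
pH = 8.0303

8.0303


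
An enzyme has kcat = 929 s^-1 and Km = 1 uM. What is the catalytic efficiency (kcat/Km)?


Catalytic efficiency = kcat / Km
= 929 / 1
= 929.0 uM^-1*s^-1

929.0 uM^-1*s^-1


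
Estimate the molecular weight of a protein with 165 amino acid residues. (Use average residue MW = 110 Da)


MW = n_residues * 110 Da
MW = 165 * 110
MW = 18150 Da

18150 Da


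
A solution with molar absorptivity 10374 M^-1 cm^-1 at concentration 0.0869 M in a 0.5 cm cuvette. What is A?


A = epsilon * c * l
A = 10374 * 0.0869 * 0.5
A = 450.7503

450.7503


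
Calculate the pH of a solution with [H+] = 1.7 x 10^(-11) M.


pH = -log10([H+])
pH = -log10(1.7 x 10^(-11))
pH = 10.7696

10.7696


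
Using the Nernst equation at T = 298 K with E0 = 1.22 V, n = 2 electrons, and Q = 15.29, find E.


E = E0 - (RT/nF) * ln(Q)
E = 1.22 - (8.314 * 298 / (2 * 96485)) * ln(15.29)
E = 1.185 V

1.185 V


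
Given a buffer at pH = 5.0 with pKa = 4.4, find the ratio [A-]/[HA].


[A-]/[HA] = 10^(pH - pKa)
= 10^(5.0 - 4.4)
= 3.9811

3.9811


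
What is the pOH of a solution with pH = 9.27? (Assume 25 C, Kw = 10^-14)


pOH = 14 - pH
pOH = 14 - 9.27
pOH = 4.73

4.73


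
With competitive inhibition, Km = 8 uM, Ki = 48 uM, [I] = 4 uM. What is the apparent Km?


Km_app = Km * (1 + [I]/Ki)
Km_app = 8 * (1 + 4/48)
Km_app = 8.6667 uM

8.6667 uM


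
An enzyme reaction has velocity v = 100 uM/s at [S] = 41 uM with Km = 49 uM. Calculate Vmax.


Vmax = v * (Km + [S]) / [S]
Vmax = 100 * (49 + 41) / 41
Vmax = 219.5122 uM/s

219.5122 uM/s


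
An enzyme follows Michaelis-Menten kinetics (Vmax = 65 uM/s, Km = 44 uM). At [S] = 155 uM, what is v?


v = Vmax * [S] / (Km + [S])
v = 65 * 155 / (44 + 155)
v = 50.6281 uM/s

50.6281 uM/s


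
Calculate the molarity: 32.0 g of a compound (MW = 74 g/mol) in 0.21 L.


C = (mass / MW) / volume
C = (32.0 / 74) / 0.21
C = 2.0592 M

2.0592 M


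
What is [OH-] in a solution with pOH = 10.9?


[OH-] = 10^(-pOH)
[OH-] = 10^(-10.9)
[OH-] = 1.259e-11 M

1.259e-11 M


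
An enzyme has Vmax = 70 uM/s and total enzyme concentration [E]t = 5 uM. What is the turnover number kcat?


kcat = Vmax / [E]t
kcat = 70 / 5
kcat = 14.0 s^-1

14.0 s^-1


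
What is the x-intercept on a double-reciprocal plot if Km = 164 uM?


x-intercept = -1/Km
= -1/164
= -0.0061 1/uM

-0.0061 1/uM


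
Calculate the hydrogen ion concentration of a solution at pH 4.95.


[H+] = 10^(-pH)
[H+] = 10^(-4.95)
[H+] = 1.122e-05 M

1.122e-05 M


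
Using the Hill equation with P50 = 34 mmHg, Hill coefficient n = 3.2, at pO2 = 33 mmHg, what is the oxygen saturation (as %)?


Y = pO2^n / (P50^n + pO2^n)
Y = 33^3.2 / (34^3.2 + 33^3.2)
Y = 47.61%

47.61%


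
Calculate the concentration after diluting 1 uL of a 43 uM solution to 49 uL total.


C2 = C1 * V1 / V2
C2 = 43 * 1 / 49
C2 = 0.8776 uM

0.8776 uM
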